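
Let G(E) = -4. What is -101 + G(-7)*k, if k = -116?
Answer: 363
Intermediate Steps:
-101 + G(-7)*k = -101 - 4*(-116) = -101 + 464 = 363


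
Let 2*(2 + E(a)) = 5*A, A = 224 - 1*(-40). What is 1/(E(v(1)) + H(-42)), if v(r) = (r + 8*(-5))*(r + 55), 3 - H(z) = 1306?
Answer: -1/645 ≈ -0.0015504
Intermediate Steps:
A = 264 (A = 224 + 40 = 264)
H(z) = -1303 (H(z) = 3 - 1*1306 = 3 - 1306 = -1303)
v(r) = (-40 + r)*(55 + r) (v(r) = (r - 40)*(55 + r) = (-40 + r)*(55 + r))
E(a) = 658 (E(a) = -2 + (5*264)/2 = -2 + (1/2)*1320 = -2 + 660 = 658)
1/(E(v(1)) + H(-42)) = 1/(658 - 1303) = 1/(-645) = -1/645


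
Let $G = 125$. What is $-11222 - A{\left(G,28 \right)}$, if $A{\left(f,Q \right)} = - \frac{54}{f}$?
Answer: $- \frac{1402696}{125} \approx -11222.0$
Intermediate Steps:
$-11222 - A{\left(G,28 \right)} = -11222 - - \frac{54}{125} = -11222 + \frac{54}{125} = - \frac{1402696}{125}$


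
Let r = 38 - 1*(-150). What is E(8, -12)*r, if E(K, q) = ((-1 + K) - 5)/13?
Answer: 376/13 ≈ 28.923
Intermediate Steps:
E(K, q) = -6/13 + K/13 (E(K, q) = (-6 + K)*(1/13) = -6/13 + K/13)
r = 188 (r = 38 + 150 = 188)
E(8, -12)*r = (-6/13 + (1/13)*8)*188 = (-6/13 + 8/13)*188 = (2/13)*188 = 376/13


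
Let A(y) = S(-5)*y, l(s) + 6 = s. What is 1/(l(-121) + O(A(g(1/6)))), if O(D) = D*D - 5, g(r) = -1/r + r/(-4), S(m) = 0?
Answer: -1/132 ≈ -0.0075758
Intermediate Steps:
l(s) = -6 + s
g(r) = -1/r - r/4 (g(r) = -1/r + r*(-¼) = -1/r - r/4)
A(y) = 0 (A(y) = 0*y = 0)
O(D) = -5 + D² (O(D) = D² - 5 = -5 + D²)
1/(l(-121) + O(A(g(1/6)))) = 1/((-6 - 121) + (-5 + 0²)) = 1/(-127 + (-5 + 0)) = 1/(-127 - 5) = 1/(-132) = -1/132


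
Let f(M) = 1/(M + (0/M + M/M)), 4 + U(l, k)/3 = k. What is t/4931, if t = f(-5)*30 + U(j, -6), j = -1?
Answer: -75/9862 ≈ -0.0076049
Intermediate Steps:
U(l, k) = -12 + 3*k
f(M) = 1/(1 + M) (f(M) = 1/(M + (0 + 1)) = 1/(M + 1) = 1/(1 + M))
t = -75/2 (t = 30/(1 - 5) + (-12 + 3*(-6)) = 30/(-4) + (-12 - 18) = -¼*30 - 30 = -15/2 - 30 = -75/2 ≈ -37.500)
t/4931 = -75/2/4931 = -75/2*1/4931 = -75/9862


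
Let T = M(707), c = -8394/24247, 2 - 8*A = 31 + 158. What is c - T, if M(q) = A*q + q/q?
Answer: 3205410495/193976 ≈ 16525.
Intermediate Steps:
A = -187/8 (A = ¼ - (31 + 158)/8 = ¼ - ⅛*189 = ¼ - 189/8 = -187/8 ≈ -23.375)
c = -8394/24247 (c = -8394*1/24247 = -8394/24247 ≈ -0.34619)
M(q) = 1 - 187*q/8 (M(q) = -187*q/8 + q/q = -187*q/8 + 1 = 1 - 187*q/8)
T = -132201/8 (T = 1 - 187/8*707 = 1 - 132209/8 = -132201/8 ≈ -16525.)
c - T = -8394/24247 - 1*(-132201/8) = -8394/24247 + 132201/8 = 3205410495/193976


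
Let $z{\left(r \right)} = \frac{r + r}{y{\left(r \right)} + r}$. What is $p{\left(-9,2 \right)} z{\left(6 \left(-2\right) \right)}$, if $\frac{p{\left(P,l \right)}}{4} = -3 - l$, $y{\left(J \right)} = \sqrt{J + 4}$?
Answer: $- \frac{720}{19} - \frac{120 i \sqrt{2}}{19} \approx -37.895 - 8.9319 i$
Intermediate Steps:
$y{\left(J \right)} = \sqrt{4 + J}$
$p{\left(P,l \right)} = -12 - 4 l$ ($p{\left(P,l \right)} = 4 \left(-3 - l\right) = -12 - 4 l$)
$z{\left(r \right)} = \frac{2 r}{r + \sqrt{4 + r}}$ ($z{\left(r \right)} = \frac{r + r}{\sqrt{4 + r} + r} = \frac{2 r}{r + \sqrt{4 + r}}$)
$p{\left(-9,2 \right)} z{\left(6 \left(-2\right) \right)} = \left(-12 - 8\right) \frac{2 \cdot 6 \left(-2\right)}{6 \left(-2\right) + \sqrt{4 + 6 \left(-2\right)}} = \left(-12 - 8\right) 2 \left(-12\right) \frac{1}{-12 + \sqrt{4 - 12}} = - 20 \cdot 2 \left(-12\right) \frac{1}{-12 + \sqrt{-8}} = - 20 \cdot 2 \left(-12\right) \frac{1}{-12 + 2 i \sqrt{2}} = - 20 \left(- \frac{24}{-12 + 2 i \sqrt{2}}\right) = \frac{480}{-12 + 2 i \sqrt{2}}$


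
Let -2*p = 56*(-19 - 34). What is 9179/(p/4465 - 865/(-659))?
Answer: 27008610865/4840181 ≈ 5580.1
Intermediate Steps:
p = 1484 (p = -28*(-19 - 34) = -28*(-53) = -½*(-2968) = 1484)
9179/(p/4465 - 865/(-659)) = 9179/(1484/4465 - 865/(-659)) = 9179/(1484*(1/4465) - 865*(-1/659)) = 9179/(1484/4465 + 865/659) = 9179/(4840181/2942435) = 9179*(2942435/4840181) = 27008610865/4840181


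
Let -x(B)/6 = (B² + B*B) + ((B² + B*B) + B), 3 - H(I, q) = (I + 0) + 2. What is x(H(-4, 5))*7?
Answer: -4410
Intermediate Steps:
H(I, q) = 1 - I (H(I, q) = 3 - ((I + 0) + 2) = 3 - (I + 2) = 3 - (2 + I) = 3 + (-2 - I) = 1 - I)
x(B) = -24*B² - 6*B (x(B) = -6*((B² + B*B) + ((B² + B*B) + B)) = -6*((B² + B²) + ((B² + B²) + B)) = -6*(2*B² + (2*B² + B)) = -6*(2*B² + (B + 2*B²)) = -6*(B + 4*B²) = -24*B² - 6*B)
x(H(-4, 5))*7 = -6*(1 - 1*(-4))*(1 + 4*(1 - 1*(-4)))*7 = -6*(1 + 4)*(1 + 4*(1 + 4))*7 = -6*5*(1 + 4*5)*7 = -6*5*(1 + 20)*7 = -6*5*21*7 = -630*7 = -4410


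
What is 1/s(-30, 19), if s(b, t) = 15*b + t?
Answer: -1/431 ≈ -0.0023202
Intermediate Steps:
s(b, t) = t + 15*b
1/s(-30, 19) = 1/(19 + 15*(-30)) = 1/(19 - 450) = 1/(-431) = -1/431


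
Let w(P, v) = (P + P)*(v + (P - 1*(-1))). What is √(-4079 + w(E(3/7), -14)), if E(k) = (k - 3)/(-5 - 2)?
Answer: I*√9815963/49 ≈ 63.94*I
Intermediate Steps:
E(k) = 3/7 - k/7 (E(k) = (-3 + k)/(-7) = (-3 + k)*(-⅐) = 3/7 - k/7)
w(P, v) = 2*P*(1 + P + v) (w(P, v) = (2*P)*(v + (P + 1)) = (2*P)*(v + (1 + P)) = (2*P)*(1 + P + v) = 2*P*(1 + P + v))
√(-4079 + w(E(3/7), -14)) = √(-4079 + 2*(3/7 - 3/(7*7))*(1 + (3/7 - 3/(7*7)) - 14)) = √(-4079 + 2*(3/7 - ⅐*3/7)*(1 + (3/7 - ⅐*3/7) - 14)) = √(-4079 + 2*(3/7 - 3/49)*(1 + (3/7 - 3/49) - 14)) = √(-4079 + 2*(18/49)*(1 + 18/49 - 14)) = √(-4079 + 2*(18/49)*(-619/49)) = √(-4079 - 22284/2401) = √(-9815963/2401) = I*√9815963/49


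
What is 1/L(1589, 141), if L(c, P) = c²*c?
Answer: 1/4012099469 ≈ 2.4925e-10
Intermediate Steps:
L(c, P) = c³
1/L(1589, 141) = 1/(1589³) = 1/4012099469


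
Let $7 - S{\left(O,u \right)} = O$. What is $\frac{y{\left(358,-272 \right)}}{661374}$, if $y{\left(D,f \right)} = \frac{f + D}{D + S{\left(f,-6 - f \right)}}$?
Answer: $\frac{43}{210647619} \approx 2.0413 \cdot 10^{-7}$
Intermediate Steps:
$S{\left(O,u \right)} = 7 - O$
$y{\left(D,f \right)} = \frac{D + f}{7 + D - f}$ ($y{\left(D,f \right)} = \frac{f + D}{D - \left(-7 + f\right)} = \frac{D + f}{7 + D - f}$)
$\frac{y{\left(358,-272 \right)}}{661374} = \frac{\frac{1}{7 + 358 - -272} \left(358 - 272\right)}{661374} = \frac{1}{7 + 358 + 272} \cdot 86 \cdot \frac{1}{661374} = \frac{1}{637} \cdot 86 \cdot \frac{1}{661374} = \frac{86}{637} \cdot \frac{1}{661374} = \frac{43}{210647619}$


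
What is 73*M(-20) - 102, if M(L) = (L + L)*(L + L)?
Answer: 116698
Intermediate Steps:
M(L) = 4*L² (M(L) = (2*L)*(2*L) = 4*L²)
73*M(-20) - 102 = 73*(4*(-20)²) - 102 = 73*(4*400) - 102 = 73*1600 - 102 = 116800 - 102 = 116698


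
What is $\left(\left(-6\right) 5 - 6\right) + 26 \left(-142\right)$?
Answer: $-3728$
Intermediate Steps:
$\left(\left(-6\right) 5 - 6\right) + 26 \left(-142\right) = \left(-30 - 6\right) - 3692 = -36 - 3692 = -3728$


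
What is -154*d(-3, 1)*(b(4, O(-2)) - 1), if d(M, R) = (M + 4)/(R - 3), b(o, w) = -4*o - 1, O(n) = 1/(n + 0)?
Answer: -1386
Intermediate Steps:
O(n) = 1/n
b(o, w) = -1 - 4*o
d(M, R) = (4 + M)/(-3 + R)
-154*d(-3, 1)*(b(4, O(-2)) - 1) = -154*(4 - 3)/(-3 + 1)*((-1 - 4*4) - 1) = -154*1/(-2)*((-1 - 16) - 1) = -154*(-½*1)*(-17 - 1) = -(-77)*(-18) = -154*9 = -1386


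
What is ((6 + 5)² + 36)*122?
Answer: 19154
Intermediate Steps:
((6 + 5)² + 36)*122 = (11² + 36)*122 = (121 + 36)*122 = 157*122 = 19154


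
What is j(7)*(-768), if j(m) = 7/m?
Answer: -768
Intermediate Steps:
j(7)*(-768) = (7/7)*(-768) = (7*(1/7))*(-768) = 1*(-768) = -768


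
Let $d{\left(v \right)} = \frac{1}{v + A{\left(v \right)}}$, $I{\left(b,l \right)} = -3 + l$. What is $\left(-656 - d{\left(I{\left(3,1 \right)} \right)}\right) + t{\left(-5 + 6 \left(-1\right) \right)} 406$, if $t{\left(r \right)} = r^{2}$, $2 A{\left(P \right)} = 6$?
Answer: $48469$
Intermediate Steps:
$A{\left(P \right)} = 3$ ($A{\left(P \right)} = \frac{1}{2} \cdot 6 = 3$)
$d{\left(v \right)} = \frac{1}{3 + v}$ ($d{\left(v \right)} = \frac{1}{v + 3} = \frac{1}{3 + v}$)
$\left(-656 - d{\left(I{\left(3,1 \right)} \right)}\right) + t{\left(-5 + 6 \left(-1\right) \right)} 406 = \left(-656 - \frac{1}{3 + \left(-3 + 1\right)}\right) + \left(-5 + 6 \left(-1\right)\right)^{2} \cdot 406 = \left(-656 - \frac{1}{3 - 2}\right) + \left(-5 - 6\right)^{2} \cdot 406 = \left(-656 - 1^{-1}\right) + \left(-11\right)^{2} \cdot 406 = \left(-656 - 1\right) + 121 \cdot 406 = \left(-656 - 1\right) + 49126 = -657 + 49126 = 48469$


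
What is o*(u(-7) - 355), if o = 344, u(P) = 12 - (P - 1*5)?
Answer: -113864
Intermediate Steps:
u(P) = 17 - P (u(P) = 12 - (P - 5) = 12 - (-5 + P) = 12 + (5 - P) = 17 - P)
o*(u(-7) - 355) = 344*((17 - 1*(-7)) - 355) = 344*((17 + 7) - 355) = 344*(24 - 355) = 344*(-331) = -113864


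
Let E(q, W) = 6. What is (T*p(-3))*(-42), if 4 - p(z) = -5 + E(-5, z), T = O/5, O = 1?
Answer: -126/5 ≈ -25.200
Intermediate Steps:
T = ⅕ (T = 1/5 = 1*(⅕) = ⅕ ≈ 0.20000)
p(z) = 3 (p(z) = 4 - (-5 + 6) = 4 - 1*1 = 4 - 1 = 3)
(T*p(-3))*(-42) = ((⅕)*3)*(-42) = (⅗)*(-42) = -126/5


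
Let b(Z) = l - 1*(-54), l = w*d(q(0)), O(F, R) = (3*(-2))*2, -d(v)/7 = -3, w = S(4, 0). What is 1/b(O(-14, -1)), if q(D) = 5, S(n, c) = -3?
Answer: -⅑ ≈ -0.11111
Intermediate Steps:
w = -3
d(v) = 21 (d(v) = -7*(-3) = 21)
O(F, R) = -12 (O(F, R) = -6*2 = -12)
l = -63 (l = -3*21 = -63)
b(Z) = -9 (b(Z) = -63 - 1*(-54) = -63 + 54 = -9)
1/b(O(-14, -1)) = 1/(-9) = -⅑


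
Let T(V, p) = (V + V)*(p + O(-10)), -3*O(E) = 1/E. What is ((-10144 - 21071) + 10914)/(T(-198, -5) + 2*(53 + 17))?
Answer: -101505/10534 ≈ -9.6359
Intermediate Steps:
O(E) = -1/(3*E)
T(V, p) = 2*V*(1/30 + p) (T(V, p) = (V + V)*(p - ⅓/(-10)) = (2*V)*(p - ⅓*(-⅒)) = (2*V)*(p + 1/30) = (2*V)*(1/30 + p) = 2*V*(1/30 + p))
((-10144 - 21071) + 10914)/(T(-198, -5) + 2*(53 + 17)) = ((-10144 - 21071) + 10914)/((1/15)*(-198)*(1 + 30*(-5)) + 2*(53 + 17)) = (-31215 + 10914)/((1/15)*(-198)*(1 - 150) + 2*70) = -20301/((1/15)*(-198)*(-149) + 140) = -20301/(9834/5 + 140) = -20301/10534/5 = -20301*5/10534 = -101505/10534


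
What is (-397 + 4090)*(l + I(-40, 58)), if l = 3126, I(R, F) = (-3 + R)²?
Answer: 18372675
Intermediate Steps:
(-397 + 4090)*(l + I(-40, 58)) = (-397 + 4090)*(3126 + (-3 - 40)²) = 3693*(3126 + (-43)²) = 3693*(3126 + 1849) = 3693*4975 = 18372675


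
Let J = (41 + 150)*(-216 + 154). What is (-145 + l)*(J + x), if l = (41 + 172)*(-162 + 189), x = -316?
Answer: -68157748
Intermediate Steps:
l = 5751 (l = 213*27 = 5751)
J = -11842 (J = 191*(-62) = -11842)
(-145 + l)*(J + x) = (-145 + 5751)*(-11842 - 316) = 5606*(-12158) = -68157748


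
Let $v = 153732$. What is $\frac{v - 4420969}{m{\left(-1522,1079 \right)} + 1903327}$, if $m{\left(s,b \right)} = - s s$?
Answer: $\frac{4267237}{413157} \approx 10.328$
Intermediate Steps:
$m{\left(s,b \right)} = - s^{2}$
$\frac{v - 4420969}{m{\left(-1522,1079 \right)} + 1903327} = \frac{153732 - 4420969}{- \left(-1522\right)^{2} + 1903327} = - \frac{4267237}{\left(-1\right) 2316484 + 1903327} = - \frac{4267237}{-2316484 + 1903327} = - \frac{4267237}{-413157} = \left(-4267237\right) \left(- \frac{1}{413157}\right) = \frac{4267237}{413157}$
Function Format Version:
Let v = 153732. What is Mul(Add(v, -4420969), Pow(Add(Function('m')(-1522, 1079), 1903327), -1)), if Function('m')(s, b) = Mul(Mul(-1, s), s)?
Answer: Rational(4267237, 413157) ≈ 10.328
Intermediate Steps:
Function('m')(s, b) = Mul(-1, Pow(s, 2))
Mul(Add(v, -4420969), Pow(Add(Function('m')(-1522, 1079), 1903327), -1)) = Mul(Add(153732, -4420969), Pow(Add(Mul(-1, Pow(-1522, 2)), 1903327), -1)) = Mul(-4267237, Pow(Add(Mul(-1, 2316484), 1903327), -1)) = Mul(-4267237, Pow(Add(-2316484, 1903327), -1)) = Mul(-4267237, Pow(-413157, -1)) = Mul(-4267237, Rational(-1, 413157)) = Rational(4267237, 413157)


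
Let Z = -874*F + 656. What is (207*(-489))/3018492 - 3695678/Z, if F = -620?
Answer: -12974874536/1895417333 ≈ -6.8454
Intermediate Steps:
Z = 542536 (Z = -874*(-620) + 656 = 541880 + 656 = 542536)
(207*(-489))/3018492 - 3695678/Z = (207*(-489))/3018492 - 3695678/542536 = -101223*1/3018492 - 3695678*1/542536 = -3749/111796 - 1847839/271268 = -12974874536/1895417333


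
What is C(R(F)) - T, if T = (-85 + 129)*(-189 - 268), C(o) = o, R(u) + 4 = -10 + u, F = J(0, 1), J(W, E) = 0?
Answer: 20094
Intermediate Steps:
F = 0
R(u) = -14 + u (R(u) = -4 + (-10 + u) = -14 + u)
T = -20108 (T = 44*(-457) = -20108)
C(R(F)) - T = (-14 + 0) - 1*(-20108) = -14 + 20108 = 20094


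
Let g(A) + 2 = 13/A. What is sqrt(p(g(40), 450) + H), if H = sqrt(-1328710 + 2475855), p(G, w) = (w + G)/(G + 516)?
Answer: sqrt(368935609 + 423248329*sqrt(1147145))/20573 ≈ 32.740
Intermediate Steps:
g(A) = -2 + 13/A
p(G, w) = (G + w)/(516 + G)
H = sqrt(1147145) ≈ 1071.0
sqrt(p(g(40), 450) + H) = sqrt(((-2 + 13/40) + 450)/(516 + (-2 + 13/40)) + sqrt(1147145)) = sqrt((-67/40 + 450)/(516 - 67/40) + sqrt(1147145)) = sqrt((17933/40)/(20573/40) + sqrt(1147145)) = sqrt((40/20573)*(17933/40) + sqrt(1147145)) = sqrt(17933/20573 + sqrt(1147145))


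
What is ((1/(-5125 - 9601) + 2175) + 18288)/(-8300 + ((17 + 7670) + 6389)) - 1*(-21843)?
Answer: 1858209602105/85057376 ≈ 21847.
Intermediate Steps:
((1/(-5125 - 9601) + 2175) + 18288)/(-8300 + ((17 + 7670) + 6389)) - 1*(-21843) = ((1/(-14726) + 2175) + 18288)/(-8300 + (7687 + 6389)) + 21843 = ((-1/14726 + 2175) + 18288)/(-8300 + 14076) + 21843 = (32029049/14726 + 18288)/5776 + 21843 = (301338137/14726)*(1/5776) + 21843 = 301338137/85057376 + 21843 = 1858209602105/85057376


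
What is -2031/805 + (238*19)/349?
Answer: 2931391/280945 ≈ 10.434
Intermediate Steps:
-2031/805 + (238*19)/349 = -2031*1/805 + 4522*(1/349) = -2031/805 + 4522/349 = 2931391/280945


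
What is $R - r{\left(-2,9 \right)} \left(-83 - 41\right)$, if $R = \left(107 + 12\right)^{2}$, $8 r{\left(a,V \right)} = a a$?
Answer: $14223$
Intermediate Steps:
$r{\left(a,V \right)} = \frac{a^{2}}{8}$ ($r{\left(a,V \right)} = \frac{a a}{8} = \frac{a^{2}}{8}$)
$R = 14161$ ($R = 119^{2} = 14161$)
$R - r{\left(-2,9 \right)} \left(-83 - 41\right) = 14161 - \frac{\left(-2\right)^{2}}{8} \left(-83 - 41\right) = 14161 - \frac{1}{8} \cdot 4 \left(-124\right) = 14161 - \frac{1}{2} \left(-124\right) = 14161 - -62 = 14161 + 62 = 14223$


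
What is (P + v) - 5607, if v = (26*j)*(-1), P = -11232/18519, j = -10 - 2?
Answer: -32689779/6173 ≈ -5295.6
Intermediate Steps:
j = -12
P = -3744/6173 (P = -11232*1/18519 = -3744/6173 ≈ -0.60651)
v = 312 (v = (26*(-12))*(-1) = -312*(-1) = 312)
(P + v) - 5607 = (-3744/6173 + 312) - 5607 = 1922232/6173 - 5607 = -32689779/6173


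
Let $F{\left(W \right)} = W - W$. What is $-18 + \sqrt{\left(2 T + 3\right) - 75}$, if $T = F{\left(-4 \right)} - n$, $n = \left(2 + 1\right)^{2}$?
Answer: $-18 + 3 i \sqrt{10} \approx -18.0 + 9.4868 i$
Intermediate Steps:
$F{\left(W \right)} = 0$
$n = 9$ ($n = 3^{2} = 9$)
$T = -9$ ($T = 0 - 9 = -9$)
$-18 + \sqrt{\left(2 T + 3\right) - 75} = -18 + \sqrt{\left(2 \left(-9\right) + 3\right) - 75} = -18 + \sqrt{\left(-18 + 3\right) - 75} = -18 + \sqrt{-15 - 75} = -18 + \sqrt{-90} = -18 + 3 i \sqrt{10}$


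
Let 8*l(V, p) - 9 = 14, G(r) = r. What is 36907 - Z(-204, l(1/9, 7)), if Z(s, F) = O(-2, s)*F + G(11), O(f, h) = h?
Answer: 74965/2 ≈ 37483.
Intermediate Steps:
l(V, p) = 23/8 (l(V, p) = 9/8 + (1/8)*14 = 9/8 + 7/4 = 23/8)
Z(s, F) = 11 + F*s (Z(s, F) = s*F + 11 = F*s + 11 = 11 + F*s)
36907 - Z(-204, l(1/9, 7)) = 36907 - (11 + (23/8)*(-204)) = 36907 - (11 - 1173/2) = 36907 - 1*(-1151/2) = 36907 + 1151/2 = 74965/2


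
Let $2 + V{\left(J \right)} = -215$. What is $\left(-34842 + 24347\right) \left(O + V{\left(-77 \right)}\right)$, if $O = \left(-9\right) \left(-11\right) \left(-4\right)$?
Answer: $6433435$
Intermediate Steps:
$O = -396$ ($O = 99 \left(-4\right) = -396$)
$V{\left(J \right)} = -217$ ($V{\left(J \right)} = -2 - 215 = -217$)
$\left(-34842 + 24347\right) \left(O + V{\left(-77 \right)}\right) = \left(-34842 + 24347\right) \left(-396 - 217\right) = \left(-10495\right) \left(-613\right) = 6433435$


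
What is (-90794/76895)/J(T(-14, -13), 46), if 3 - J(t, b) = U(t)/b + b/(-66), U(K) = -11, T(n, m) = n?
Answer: -137825292/459447625 ≈ -0.29998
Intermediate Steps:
J(t, b) = 3 + 11/b + b/66 (J(t, b) = 3 - (-11/b + b/(-66)) = 3 - (-11/b + b*(-1/66)) = 3 - (-11/b - b/66) = 3 + (11/b + b/66) = 3 + 11/b + b/66)
(-90794/76895)/J(T(-14, -13), 46) = (-90794/76895)/(3 + 11/46 + (1/66)*46) = (-90794*1/76895)/(3 + 11*(1/46) + 23/33) = -90794/(76895*(3 + 11/46 + 23/33)) = -90794/(76895*5975/1518) = -90794/76895*1518/5975 = -137825292/459447625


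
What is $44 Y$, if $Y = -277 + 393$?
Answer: $5104$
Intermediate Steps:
$Y = 116$
$44 Y = 44 \cdot 116 = 5104$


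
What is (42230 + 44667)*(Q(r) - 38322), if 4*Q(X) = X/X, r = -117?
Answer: -13320180439/4 ≈ -3.3300e+9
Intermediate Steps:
Q(X) = 1/4 (Q(X) = (X/X)/4 = (1/4)*1 = 1/4)
(42230 + 44667)*(Q(r) - 38322) = (42230 + 44667)*(1/4 - 38322) = 86897*(-153287/4) = -13320180439/4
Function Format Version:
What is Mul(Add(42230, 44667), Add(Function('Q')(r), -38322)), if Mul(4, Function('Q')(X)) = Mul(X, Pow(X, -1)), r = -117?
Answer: Rational(-13320180439, 4) ≈ -3.3300e+9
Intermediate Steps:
Function('Q')(X) = Rational(1, 4) (Function('Q')(X) = Mul(Rational(1, 4), Mul(X, Pow(X, -1))) = Mul(Rational(1, 4), 1) = Rational(1, 4))
Mul(Add(42230, 44667), Add(Function('Q')(r), -38322)) = Mul(Add(42230, 44667), Add(Rational(1, 4), -38322)) = Mul(86897, Rational(-153287, 4)) = Rational(-13320180439, 4)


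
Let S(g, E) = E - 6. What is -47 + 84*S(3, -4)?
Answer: -887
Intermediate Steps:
S(g, E) = -6 + E
-47 + 84*S(3, -4) = -47 + 84*(-6 - 4) = -47 + 84*(-10) = -47 - 840 = -887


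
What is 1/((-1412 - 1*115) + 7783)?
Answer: 1/6256 ≈ 0.00015985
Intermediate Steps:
1/((-1412 - 1*115) + 7783) = 1/((-1412 - 115) + 7783) = 1/(-1527 + 7783) = 1/6256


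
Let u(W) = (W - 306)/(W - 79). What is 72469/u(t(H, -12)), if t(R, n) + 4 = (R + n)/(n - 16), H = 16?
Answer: 42176958/2171 ≈ 19427.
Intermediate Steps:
t(R, n) = -4 + (R + n)/(-16 + n) (t(R, n) = -4 + (R + n)/(n - 16) = -4 + (R + n)/(-16 + n))
u(W) = (-306 + W)/(-79 + W)
72469/u(t(H, -12)) = 72469/(((-306 + (64 + 16 - 3*(-12))/(-16 - 12))/(-79 + (64 + 16 - 3*(-12))/(-16 - 12)))) = 72469/(((-306 + (64 + 16 + 36)/(-28))/(-79 + (64 + 16 + 36)/(-28)))) = 72469/(((-306 - 1/28*116)/(-79 - 1/28*116))) = 72469/(((-306 - 29/7)/(-79 - 29/7))) = 72469/((-2171/7/(-582/7))) = 72469/((-7/582*(-2171/7))) = 72469/(2171/582) = 72469*(582/2171) = 42176958/2171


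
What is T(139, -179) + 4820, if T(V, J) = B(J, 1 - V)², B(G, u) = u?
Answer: 23864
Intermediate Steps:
T(V, J) = (1 - V)²
T(139, -179) + 4820 = (-1 + 139)² + 4820 = 138² + 4820 = 19044 + 4820 = 23864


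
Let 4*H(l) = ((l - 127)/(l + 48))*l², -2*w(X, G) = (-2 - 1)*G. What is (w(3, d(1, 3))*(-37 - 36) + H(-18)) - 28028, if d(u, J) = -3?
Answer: -28091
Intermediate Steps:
w(X, G) = 3*G/2 (w(X, G) = -(-2 - 1)*G/2 = -(-3)*G/2 = 3*G/2)
H(l) = l²*(-127 + l)/(4*(48 + l)) (H(l) = (((l - 127)/(l + 48))*l²)/4 = (((-127 + l)/(48 + l))*l²)/4 = (l²*(-127 + l)/(48 + l))/4 = l²*(-127 + l)/(4*(48 + l)))
(w(3, d(1, 3))*(-37 - 36) + H(-18)) - 28028 = (((3/2)*(-3))*(-37 - 36) + (¼)*(-18)²*(-127 - 18)/(48 - 18)) - 28028 = (-9/2*(-73) + (¼)*324*(-145)/30) - 28028 = (657/2 + (¼)*324*(1/30)*(-145)) - 28028 = (657/2 - 783/2) - 28028 = -63 - 28028 = -28091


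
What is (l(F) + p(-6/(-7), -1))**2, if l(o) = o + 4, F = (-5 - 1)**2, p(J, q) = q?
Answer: 1521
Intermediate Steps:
F = 36 (F = (-6)**2 = 36)
l(o) = 4 + o
(l(F) + p(-6/(-7), -1))**2 = ((4 + 36) - 1)**2 = (40 - 1)**2 = 39**2 = 1521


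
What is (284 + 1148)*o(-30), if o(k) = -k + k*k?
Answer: 1331760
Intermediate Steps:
o(k) = k² - k (o(k) = -k + k² = k² - k)
(284 + 1148)*o(-30) = (284 + 1148)*(-30*(-1 - 30)) = 1432*(-30*(-31)) = 1432*930 = 1331760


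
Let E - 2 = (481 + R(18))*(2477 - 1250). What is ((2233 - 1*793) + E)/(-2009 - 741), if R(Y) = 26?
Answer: -623531/2750 ≈ -226.74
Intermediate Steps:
E = 622091 (E = 2 + (481 + 26)*(2477 - 1250) = 2 + 507*1227 = 2 + 622089 = 622091)
((2233 - 1*793) + E)/(-2009 - 741) = ((2233 - 1*793) + 622091)/(-2009 - 741) = ((2233 - 793) + 622091)/(-2750) = (1440 + 622091)*(-1/2750) = 623531*(-1/2750) = -623531/2750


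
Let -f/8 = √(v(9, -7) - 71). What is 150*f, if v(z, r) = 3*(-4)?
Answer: -1200*I*√83 ≈ -10933.0*I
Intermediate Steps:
v(z, r) = -12
f = -8*I*√83 (f = -8*√(-12 - 71) = -8*I*√83 ≈ -72.883*I)
150*f = 150*(-8*I*√83) = -1200*I*√83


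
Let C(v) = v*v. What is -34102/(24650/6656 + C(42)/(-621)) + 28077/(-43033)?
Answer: -336993133089861/8526429521 ≈ -39523.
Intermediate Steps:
C(v) = v**2
-34102/(24650/6656 + C(42)/(-621)) + 28077/(-43033) = -34102/(24650/6656 + 42**2/(-621)) + 28077/(-43033) = -34102/(24650*(1/6656) + 1764*(-1/621)) + 28077*(-1/43033) = -34102/(12325/3328 - 196/69) - 28077/43033 = -34102/198137/229632 - 28077/43033 = -34102*229632/198137 - 28077/43033 = -7830910464/198137 - 28077/43033 = -336993133089861/8526429521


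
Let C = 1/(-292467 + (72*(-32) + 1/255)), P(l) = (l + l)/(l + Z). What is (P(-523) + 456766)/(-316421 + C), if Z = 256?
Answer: -9167136218659072/6350405965211913 ≈ -1.4436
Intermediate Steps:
P(l) = 2*l/(256 + l) (P(l) = (l + l)/(l + 256) = (2*l)/(256 + l) = 2*l/(256 + l))
C = -255/75166604 (C = 1/(-292467 + (-2304 + 1/255)) = 1/(-292467 - 587519/255) = 1/(-75166604/255) = -255/75166604 ≈ -3.3925e-6)
(P(-523) + 456766)/(-316421 + C) = (2*(-523)/(256 - 523) + 456766)/(-316421 - 255/75166604) = (2*(-523)/(-267) + 456766)/(-23784292004539/75166604) = (2*(-523)*(-1/267) + 456766)*(-75166604/23784292004539) = (1046/267 + 456766)*(-75166604/23784292004539) = (121957568/267)*(-75166604/23784292004539) = -9167136218659072/6350405965211913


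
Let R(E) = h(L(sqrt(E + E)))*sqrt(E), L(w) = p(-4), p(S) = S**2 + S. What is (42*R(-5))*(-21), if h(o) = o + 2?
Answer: -12348*I*sqrt(5) ≈ -27611.0*I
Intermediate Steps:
p(S) = S + S**2
L(w) = 12 (L(w) = -4*(1 - 4) = -4*(-3) = 12)
h(o) = 2 + o
R(E) = 14*sqrt(E) (R(E) = (2 + 12)*sqrt(E) = 14*sqrt(E))
(42*R(-5))*(-21) = (42*(14*sqrt(-5)))*(-21) = (42*(14*(I*sqrt(5))))*(-21) = (42*(14*I*sqrt(5)))*(-21) = (588*I*sqrt(5))*(-21) = -12348*I*sqrt(5)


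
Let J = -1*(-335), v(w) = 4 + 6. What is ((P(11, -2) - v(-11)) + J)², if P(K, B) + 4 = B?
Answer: 101761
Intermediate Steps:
v(w) = 10
P(K, B) = -4 + B
J = 335
((P(11, -2) - v(-11)) + J)² = (((-4 - 2) - 1*10) + 335)² = ((-6 - 10) + 335)² = (-16 + 335)² = 319² = 101761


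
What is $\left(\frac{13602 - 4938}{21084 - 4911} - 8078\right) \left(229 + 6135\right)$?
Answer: $- \frac{277124262040}{5391} \approx -5.1405 \cdot 10^{7}$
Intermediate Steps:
$\left(\frac{13602 - 4938}{21084 - 4911} - 8078\right) \left(229 + 6135\right) = \left(\frac{8664}{16173} - 8078\right) 6364 = \left(8664 \cdot \frac{1}{16173} - 8078\right) 6364 = \left(\frac{2888}{5391} - 8078\right) 6364 = \left(- \frac{43545610}{5391}\right) 6364 = - \frac{277124262040}{5391}$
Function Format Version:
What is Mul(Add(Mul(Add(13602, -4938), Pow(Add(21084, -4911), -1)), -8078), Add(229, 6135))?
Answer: Rational(-277124262040, 5391) ≈ -5.1405e+7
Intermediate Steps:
Mul(Add(Mul(Add(13602, -4938), Pow(Add(21084, -4911), -1)), -8078), Add(229, 6135)) = Mul(Add(Mul(8664, Pow(16173, -1)), -8078), 6364) = Mul(Add(Mul(8664, Rational(1, 16173)), -8078), 6364) = Mul(Add(Rational(2888, 5391), -8078), 6364) = Mul(Rational(-43545610, 5391), 6364) = Rational(-277124262040, 5391)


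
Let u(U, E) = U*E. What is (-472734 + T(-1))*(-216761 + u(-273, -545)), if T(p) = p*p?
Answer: 32134498408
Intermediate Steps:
u(U, E) = E*U
T(p) = p²
(-472734 + T(-1))*(-216761 + u(-273, -545)) = (-472734 + (-1)²)*(-216761 - 545*(-273)) = (-472734 + 1)*(-216761 + 148785) = -472733*(-67976) = 32134498408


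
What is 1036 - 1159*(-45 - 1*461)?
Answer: 587490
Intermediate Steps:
1036 - 1159*(-45 - 1*461) = 1036 - 1159*(-45 - 461) = 1036 - 1159*(-506) = 1036 + 586454 = 587490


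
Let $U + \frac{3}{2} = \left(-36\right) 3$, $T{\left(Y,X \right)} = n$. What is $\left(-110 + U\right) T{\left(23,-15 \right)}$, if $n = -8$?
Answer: $1756$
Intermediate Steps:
$T{\left(Y,X \right)} = -8$
$U = - \frac{219}{2}$ ($U = - \frac{3}{2} - 108 = - \frac{219}{2} \approx -109.5$)
$\left(-110 + U\right) T{\left(23,-15 \right)} = \left(-110 - \frac{219}{2}\right) \left(-8\right) = \left(- \frac{439}{2}\right) \left(-8\right) = 1756$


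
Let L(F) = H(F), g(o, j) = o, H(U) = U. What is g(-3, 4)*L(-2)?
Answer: 6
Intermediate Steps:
L(F) = F
g(-3, 4)*L(-2) = -3*(-2) = 6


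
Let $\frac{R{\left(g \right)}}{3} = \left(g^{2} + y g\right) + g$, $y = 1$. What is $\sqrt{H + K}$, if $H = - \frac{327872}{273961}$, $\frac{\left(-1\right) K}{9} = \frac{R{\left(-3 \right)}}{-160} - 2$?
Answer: $\frac{\sqrt{2078648954529610}}{10958440} \approx 4.1605$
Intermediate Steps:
$R{\left(g \right)} = 3 g^{2} + 6 g$ ($R{\left(g \right)} = 3 \left(\left(g^{2} + 1 g\right) + g\right) = 3 \left(\left(g^{2} + g\right) + g\right) = 3 \left(\left(g + g^{2}\right) + g\right) = 3 \left(g^{2} + 2 g\right) = 3 g^{2} + 6 g$)
$K = \frac{2961}{160}$ ($K = - 9 \left(\frac{3 \left(-3\right) \left(2 - 3\right)}{-160} - 2\right) = - 9 \left(3 \left(-3\right) \left(-1\right) \left(- \frac{1}{160}\right) - 2\right) = - 9 \left(9 \left(- \frac{1}{160}\right) - 2\right) = - 9 \left(- \frac{9}{160} - 2\right) = \left(-9\right) \left(- \frac{329}{160}\right) = \frac{2961}{160} \approx 18.506$)
$H = - \frac{327872}{273961}$ ($H = \left(-327872\right) \frac{1}{273961} = - \frac{327872}{273961} \approx -1.1968$)
$\sqrt{H + K} = \sqrt{- \frac{327872}{273961} + \frac{2961}{160}} = \sqrt{\frac{758739001}{43833760}} = \frac{\sqrt{2078648954529610}}{10958440}$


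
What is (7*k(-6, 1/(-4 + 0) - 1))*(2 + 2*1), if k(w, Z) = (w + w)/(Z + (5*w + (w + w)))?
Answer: 1344/173 ≈ 7.7688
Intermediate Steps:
k(w, Z) = 2*w/(Z + 7*w) (k(w, Z) = (2*w)/(Z + (5*w + 2*w)) = (2*w)/(Z + 7*w) = 2*w/(Z + 7*w))
(7*k(-6, 1/(-4 + 0) - 1))*(2 + 2*1) = (7*(2*(-6)/((1/(-4 + 0) - 1) + 7*(-6))))*(2 + 2*1) = (7*(2*(-6)/((1/(-4) - 1) - 42)))*(2 + 2) = (7*(2*(-6)/((-¼ - 1) - 42)))*4 = (7*(2*(-6)/(-5/4 - 42)))*4 = (7*(2*(-6)/(-173/4)))*4 = (7*(2*(-6)*(-4/173)))*4 = (7*(48/173))*4 = (336/173)*4 = 1344/173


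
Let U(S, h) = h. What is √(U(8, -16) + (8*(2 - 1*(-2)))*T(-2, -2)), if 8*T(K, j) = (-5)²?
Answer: 2*√21 ≈ 9.1651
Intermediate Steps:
T(K, j) = 25/8 (T(K, j) = (⅛)*(-5)² = (⅛)*25 = 25/8)
√(U(8, -16) + (8*(2 - 1*(-2)))*T(-2, -2)) = √(-16 + (8*(2 - 1*(-2)))*(25/8)) = √(-16 + (8*(2 + 2))*(25/8)) = √(-16 + (8*4)*(25/8)) = √(-16 + 32*(25/8)) = √(-16 + 100) = √84 = 2*√21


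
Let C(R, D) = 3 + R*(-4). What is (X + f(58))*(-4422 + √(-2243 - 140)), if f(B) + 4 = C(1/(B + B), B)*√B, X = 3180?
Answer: -2*(4422 - I*√2383)*(46052 + 43*√58)/29 ≈ -1.4144e+7 + 1.5614e+5*I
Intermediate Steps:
C(R, D) = 3 - 4*R
f(B) = -4 + √B*(3 - 2/B) (f(B) = -4 + (3 - 4/(B + B))*√B = -4 + (3 - 4*1/(2*B))*√B = -4 + (3 - 2/B)*√B = -4 + √B*(3 - 2/B))
(X + f(58))*(-4422 + √(-2243 - 140)) = (3180 + (-4 - √58/29 + 3*√58))*(-4422 + √(-2243 - 140)) = (3180 + (-4 - √58/29 + 3*√58))*(-4422 + √(-2383)) = (3180 + (-4 - √58/29 + 3*√58))*(-4422 + I*√2383) = (3180 + (-4 + 86*√58/29))*(-4422 + I*√2383) = (3176 + 86*√58/29)*(-4422 + I*√2383) = (-4422 + I*√2383)*(3176 + 86*√58/29)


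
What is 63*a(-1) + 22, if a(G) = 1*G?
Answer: -41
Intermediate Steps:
a(G) = G
63*a(-1) + 22 = 63*(-1) + 22 = -63 + 22 = -41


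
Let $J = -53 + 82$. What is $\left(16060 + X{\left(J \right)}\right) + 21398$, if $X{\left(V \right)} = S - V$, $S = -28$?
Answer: $37401$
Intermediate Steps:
$J = 29$
$X{\left(V \right)} = -28 - V$
$\left(16060 + X{\left(J \right)}\right) + 21398 = \left(16060 - 57\right) + 21398 = 16003 + 21398 = 37401$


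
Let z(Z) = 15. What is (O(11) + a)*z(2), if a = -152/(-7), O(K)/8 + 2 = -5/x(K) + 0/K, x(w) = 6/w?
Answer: -7100/7 ≈ -1014.3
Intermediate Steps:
O(K) = -16 - 20*K/3 (O(K) = -16 + 8*(-5*K/6 + 0/K) = -16 + 8*(-5*K/6 + 0) = -16 + 8*(-5*K/6) = -16 - 20*K/3)
a = 152/7 (a = -152*(-1/7) = 152/7 ≈ 21.714)
(O(11) + a)*z(2) = ((-16 - 20/3*11) + 152/7)*15 = ((-16 - 220/3) + 152/7)*15 = (-268/3 + 152/7)*15 = -1420/21*15 = -7100/7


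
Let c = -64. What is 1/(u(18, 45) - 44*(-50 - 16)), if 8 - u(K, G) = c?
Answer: 1/2976 ≈ 0.00033602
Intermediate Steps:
u(K, G) = 72 (u(K, G) = 8 - 1*(-64) = 8 + 64 = 72)
1/(u(18, 45) - 44*(-50 - 16)) = 1/(72 - 44*(-50 - 16)) = 1/(72 - 44*(-66)) = 1/(72 + 2904) = 1/2976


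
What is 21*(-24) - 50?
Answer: -554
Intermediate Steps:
21*(-24) - 50 = -504 - 50 = -554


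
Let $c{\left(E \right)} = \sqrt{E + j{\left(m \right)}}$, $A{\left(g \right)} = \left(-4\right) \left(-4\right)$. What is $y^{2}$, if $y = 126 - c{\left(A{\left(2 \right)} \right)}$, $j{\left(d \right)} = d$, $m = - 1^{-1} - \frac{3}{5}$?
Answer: $\frac{79452}{5} - \frac{1512 \sqrt{10}}{5} \approx 14934.0$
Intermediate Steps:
$A{\left(g \right)} = 16$
$m = - \frac{8}{5}$ ($m = \left(-1\right) 1 - \frac{3}{5} = -1 - \frac{3}{5} = - \frac{8}{5} \approx -1.6$)
$c{\left(E \right)} = \sqrt{- \frac{8}{5} + E}$ ($c{\left(E \right)} = \sqrt{E - \frac{8}{5}} = \sqrt{- \frac{8}{5} + E}$)
$y = 126 - \frac{6 \sqrt{10}}{5}$ ($y = 126 - \frac{\sqrt{-40 + 25 \cdot 16}}{5} = 126 - \frac{\sqrt{-40 + 400}}{5} = 126 - \frac{\sqrt{360}}{5} = 126 - \frac{6 \sqrt{10}}{5} \approx 122.21$)
$y^{2} = \left(126 - \frac{6 \sqrt{10}}{5}\right)^{2}$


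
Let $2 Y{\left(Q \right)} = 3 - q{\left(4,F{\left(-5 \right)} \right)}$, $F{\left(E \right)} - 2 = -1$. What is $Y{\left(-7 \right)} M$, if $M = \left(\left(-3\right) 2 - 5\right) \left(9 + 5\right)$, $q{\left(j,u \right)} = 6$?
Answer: $231$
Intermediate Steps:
$F{\left(E \right)} = 1$ ($F{\left(E \right)} = 2 - 1 = 1$)
$Y{\left(Q \right)} = - \frac{3}{2}$ ($Y{\left(Q \right)} = \frac{3 - 6}{2} = \frac{1}{2} \left(-3\right) = - \frac{3}{2}$)
$M = -154$ ($M = \left(-6 - 5\right) 14 = \left(-11\right) 14 = -154$)
$Y{\left(-7 \right)} M = \left(- \frac{3}{2}\right) \left(-154\right) = 231$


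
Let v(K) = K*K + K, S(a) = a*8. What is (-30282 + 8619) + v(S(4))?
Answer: -20607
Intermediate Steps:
S(a) = 8*a
v(K) = K + K² (v(K) = K² + K = K + K²)
(-30282 + 8619) + v(S(4)) = (-30282 + 8619) + (8*4)*(1 + 8*4) = -21663 + 32*(1 + 32) = -21663 + 32*33 = -21663 + 1056 = -20607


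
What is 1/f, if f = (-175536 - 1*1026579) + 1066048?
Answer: -1/136067 ≈ -7.3493e-6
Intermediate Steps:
f = -136067 (f = (-175536 - 1026579) + 1066048 = -1202115 + 1066048 = -136067)
1/f = 1/(-136067) = -1/136067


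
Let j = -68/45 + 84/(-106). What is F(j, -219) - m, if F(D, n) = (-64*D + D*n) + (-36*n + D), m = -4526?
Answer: 10382386/795 ≈ 13060.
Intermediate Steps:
j = -5494/2385 (j = -68*1/45 + 84*(-1/106) = -68/45 - 42/53 = -5494/2385 ≈ -2.3036)
F(D, n) = -63*D - 36*n + D*n (F(D, n) = (-64*D + D*n) + (D - 36*n) = -63*D - 36*n + D*n)
F(j, -219) - m = (-63*(-5494/2385) - 36*(-219) - 5494/2385*(-219)) - 1*(-4526) = (38458/265 + 7884 + 401062/795) + 4526 = 6784216/795 + 4526 = 10382386/795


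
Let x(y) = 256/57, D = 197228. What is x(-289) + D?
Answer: 11242252/57 ≈ 1.9723e+5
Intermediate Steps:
x(y) = 256/57 (x(y) = 256*(1/57) = 256/57)
x(-289) + D = 256/57 + 197228 = 11242252/57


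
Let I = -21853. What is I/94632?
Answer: -21853/94632 ≈ -0.23093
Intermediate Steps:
I/94632 = -21853/94632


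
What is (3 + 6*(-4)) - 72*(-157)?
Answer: 11283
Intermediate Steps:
(3 + 6*(-4)) - 72*(-157) = (3 - 24) + 11304 = -21 + 11304 = 11283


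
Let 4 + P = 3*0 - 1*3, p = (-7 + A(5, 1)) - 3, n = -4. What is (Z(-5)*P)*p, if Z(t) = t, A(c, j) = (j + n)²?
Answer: -35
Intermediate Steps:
A(c, j) = (-4 + j)² (A(c, j) = (j - 4)² = (-4 + j)²)
p = -1 (p = (-7 + (-4 + 1)²) - 3 = (-7 + (-3)²) - 3 = (-7 + 9) - 3 = 2 - 3 = -1)
P = -7 (P = -4 + (3*0 - 1*3) = -4 + (0 - 3) = -4 - 3 = -7)
(Z(-5)*P)*p = -5*(-7)*(-1) = 35*(-1) = -35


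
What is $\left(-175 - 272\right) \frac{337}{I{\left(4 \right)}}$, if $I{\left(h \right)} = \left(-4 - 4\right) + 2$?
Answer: $\frac{50213}{2} \approx 25107.0$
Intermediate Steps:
$I{\left(h \right)} = -6$ ($I{\left(h \right)} = -8 + 2 = -6$)
$\left(-175 - 272\right) \frac{337}{I{\left(4 \right)}} = \left(-175 - 272\right) \frac{337}{-6} = - 447 \cdot 337 \left(- \frac{1}{6}\right) = \left(-447\right) \left(- \frac{337}{6}\right) = \frac{50213}{2}$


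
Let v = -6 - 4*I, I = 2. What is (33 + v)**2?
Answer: 361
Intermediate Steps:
v = -14 (v = -6 - 4*2 = -6 - 8 = -14)
(33 + v)**2 = (33 - 14)**2 = 19**2 = 361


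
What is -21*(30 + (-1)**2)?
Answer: -651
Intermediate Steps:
-21*(30 + (-1)**2) = -21*(30 + 1) = -21*31 = -651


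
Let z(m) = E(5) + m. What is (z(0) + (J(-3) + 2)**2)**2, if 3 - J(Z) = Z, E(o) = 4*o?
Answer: 7056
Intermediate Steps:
z(m) = 20 + m (z(m) = 4*5 + m = 20 + m)
J(Z) = 3 - Z
(z(0) + (J(-3) + 2)**2)**2 = ((20 + 0) + ((3 - 1*(-3)) + 2)**2)**2 = (20 + ((3 + 3) + 2)**2)**2 = (20 + (6 + 2)**2)**2 = (20 + 8**2)**2 = (20 + 64)**2 = 84**2 = 7056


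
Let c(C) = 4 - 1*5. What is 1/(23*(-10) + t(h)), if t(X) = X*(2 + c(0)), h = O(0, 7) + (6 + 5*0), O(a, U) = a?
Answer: -1/224 ≈ -0.0044643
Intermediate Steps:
h = 6 (h = 0 + (6 + 5*0) = 0 + (6 + 0) = 0 + 6 = 6)
c(C) = -1 (c(C) = 4 - 5 = -1)
t(X) = X (t(X) = X*(2 - 1) = X*1 = X)
1/(23*(-10) + t(h)) = 1/(23*(-10) + 6) = 1/(-230 + 6) = 1/(-224) = -1/224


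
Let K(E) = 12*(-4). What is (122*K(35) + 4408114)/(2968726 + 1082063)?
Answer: 4402258/4050789 ≈ 1.0868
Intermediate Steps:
K(E) = -48
(122*K(35) + 4408114)/(2968726 + 1082063) = (122*(-48) + 4408114)/(2968726 + 1082063) = (-5856 + 4408114)/4050789 = 4402258*(1/4050789) = 4402258/4050789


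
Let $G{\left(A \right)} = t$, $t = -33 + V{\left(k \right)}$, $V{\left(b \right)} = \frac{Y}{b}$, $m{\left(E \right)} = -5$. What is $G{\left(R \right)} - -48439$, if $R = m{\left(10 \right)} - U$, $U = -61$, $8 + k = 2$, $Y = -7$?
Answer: $\frac{290443}{6} \approx 48407.0$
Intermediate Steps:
$k = -6$ ($k = -8 + 2 = -6$)
$V{\left(b \right)} = - \frac{7}{b}$
$t = - \frac{191}{6}$ ($t = -33 - \frac{7}{-6} = -33 - - \frac{7}{6} = -33 + \frac{7}{6} = - \frac{191}{6} \approx -31.833$)
$R = 56$ ($R = -5 - -61 = -5 + 61 = 56$)
$G{\left(A \right)} = - \frac{191}{6}$
$G{\left(R \right)} - -48439 = - \frac{191}{6} - -48439 = - \frac{191}{6} + 48439 = \frac{290443}{6}$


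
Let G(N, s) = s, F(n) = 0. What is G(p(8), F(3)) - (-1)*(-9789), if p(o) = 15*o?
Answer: -9789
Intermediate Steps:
G(p(8), F(3)) - (-1)*(-9789) = 0 - (-1)*(-9789) = 0 - 1*9789 = 0 - 9789 = -9789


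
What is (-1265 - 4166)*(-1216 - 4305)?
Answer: 29984551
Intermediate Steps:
(-1265 - 4166)*(-1216 - 4305) = -5431*(-5521) = 29984551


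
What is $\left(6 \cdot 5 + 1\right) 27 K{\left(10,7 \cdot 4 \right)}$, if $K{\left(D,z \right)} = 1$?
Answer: $837$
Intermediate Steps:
$\left(6 \cdot 5 + 1\right) 27 K{\left(10,7 \cdot 4 \right)} = \left(6 \cdot 5 + 1\right) 27 \cdot 1 = \left(30 + 1\right) 27 \cdot 1 = 31 \cdot 27 \cdot 1 = 837 \cdot 1 = 837$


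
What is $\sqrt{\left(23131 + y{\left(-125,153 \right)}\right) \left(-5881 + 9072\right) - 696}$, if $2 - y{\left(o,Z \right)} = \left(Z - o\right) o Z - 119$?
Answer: $\sqrt{17039945686} \approx 1.3054 \cdot 10^{5}$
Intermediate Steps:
$y{\left(o,Z \right)} = 121 - Z o \left(Z - o\right)$ ($y{\left(o,Z \right)} = 2 - \left(\left(Z - o\right) o Z - 119\right) = 2 - \left(o \left(Z - o\right) Z - 119\right) = 2 - \left(Z o \left(Z - o\right) - 119\right) = 2 - \left(-119 + Z o \left(Z - o\right)\right) = 121 - Z o \left(Z - o\right)$)
$\sqrt{\left(23131 + y{\left(-125,153 \right)}\right) \left(-5881 + 9072\right) - 696} = \sqrt{\left(23131 + \left(121 + 153 \left(-125\right)^{2} - - 125 \cdot 153^{2}\right)\right) \left(-5881 + 9072\right) - 696} = \sqrt{\left(23131 + \left(121 + 153 \cdot 15625 - \left(-125\right) 23409\right)\right) 3191 - 696} = \sqrt{\left(23131 + \left(121 + 2390625 + 2926125\right)\right) 3191 - 696} = \sqrt{\left(23131 + 5316871\right) 3191 - 696} = \sqrt{5340002 \cdot 3191 - 696} = \sqrt{17039946382 - 696} = \sqrt{17039945686}$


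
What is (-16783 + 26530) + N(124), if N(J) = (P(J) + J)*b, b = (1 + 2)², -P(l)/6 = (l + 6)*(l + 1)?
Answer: -866637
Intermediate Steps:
P(l) = -6*(1 + l)*(6 + l) (P(l) = -6*(l + 6)*(l + 1) = -6*(6 + l)*(1 + l) = -6*(1 + l)*(6 + l))
b = 9 (b = 3² = 9)
N(J) = -324 - 369*J - 54*J² (N(J) = ((-36 - 42*J - 6*J²) + J)*9 = (-36 - 41*J - 6*J²)*9 = -324 - 369*J - 54*J²)
(-16783 + 26530) + N(124) = (-16783 + 26530) + (-324 - 369*124 - 54*124²) = 9747 + (-324 - 45756 - 54*15376) = 9747 + (-324 - 45756 - 830304) = 9747 - 876384 = -866637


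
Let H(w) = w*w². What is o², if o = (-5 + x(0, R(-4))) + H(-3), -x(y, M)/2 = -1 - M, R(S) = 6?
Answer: 324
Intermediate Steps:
x(y, M) = 2 + 2*M (x(y, M) = -2*(-1 - M) = 2 + 2*M)
H(w) = w³
o = -18 (o = (-5 + (2 + 2*6)) + (-3)³ = (-5 + (2 + 12)) - 27 = (-5 + 14) - 27 = 9 - 27 = -18)
o² = (-18)² = 324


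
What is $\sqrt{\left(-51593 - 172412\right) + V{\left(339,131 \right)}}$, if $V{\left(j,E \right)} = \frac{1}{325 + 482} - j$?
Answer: $\frac{i \sqrt{146103804849}}{807} \approx 473.65 i$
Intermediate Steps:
$V{\left(j,E \right)} = \frac{1}{807} - j$
$\sqrt{\left(-51593 - 172412\right) + V{\left(339,131 \right)}} = \sqrt{\left(-51593 - 172412\right) + \left(\frac{1}{807} - 339\right)} = \sqrt{-224005 - \frac{273572}{807}} = \sqrt{- \frac{181045607}{807}} = \frac{i \sqrt{146103804849}}{807}$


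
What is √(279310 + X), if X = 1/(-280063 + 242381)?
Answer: √396601520826758/37682 ≈ 528.50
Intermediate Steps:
X = -1/37682 (X = 1/(-37682) = -1/37682 ≈ -2.6538e-5)
√(279310 + X) = √(279310 - 1/37682) = √(10524959419/37682) = √396601520826758/37682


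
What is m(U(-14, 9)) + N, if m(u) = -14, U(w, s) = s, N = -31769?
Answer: -31783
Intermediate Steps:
m(U(-14, 9)) + N = -14 - 31769 = -31783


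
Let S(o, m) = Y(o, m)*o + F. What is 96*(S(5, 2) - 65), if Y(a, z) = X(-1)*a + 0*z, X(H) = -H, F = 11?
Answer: -2784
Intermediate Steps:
Y(a, z) = a (Y(a, z) = (-1*(-1))*a + 0*z = 1*a + 0 = a + 0 = a)
S(o, m) = 11 + o² (S(o, m) = o*o + 11 = o² + 11 = 11 + o²)
96*(S(5, 2) - 65) = 96*((11 + 5²) - 65) = 96*((11 + 25) - 65) = 96*(36 - 65) = 96*(-29) = -2784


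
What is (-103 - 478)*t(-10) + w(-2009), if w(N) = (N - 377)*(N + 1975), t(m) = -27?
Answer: 96811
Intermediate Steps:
w(N) = (-377 + N)*(1975 + N)
(-103 - 478)*t(-10) + w(-2009) = (-103 - 478)*(-27) + (-744575 + (-2009)² + 1598*(-2009)) = -581*(-27) + (-744575 + 4036081 - 3210382) = 15687 + 81124 = 96811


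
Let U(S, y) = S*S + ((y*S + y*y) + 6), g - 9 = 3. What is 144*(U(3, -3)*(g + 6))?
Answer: 38880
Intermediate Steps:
g = 12 (g = 9 + 3 = 12)
U(S, y) = 6 + S² + y² + S*y (U(S, y) = S² + ((S*y + y²) + 6) = S² + ((y² + S*y) + 6) = S² + (6 + y² + S*y) = 6 + S² + y² + S*y)
144*(U(3, -3)*(g + 6)) = 144*((6 + 3² + (-3)² + 3*(-3))*(12 + 6)) = 144*((6 + 9 + 9 - 9)*18) = 144*(15*18) = 144*270 = 38880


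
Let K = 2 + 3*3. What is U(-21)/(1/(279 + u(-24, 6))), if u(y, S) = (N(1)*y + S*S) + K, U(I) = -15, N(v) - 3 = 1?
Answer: -3450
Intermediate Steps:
K = 11 (K = 2 + 9 = 11)
N(v) = 4 (N(v) = 3 + 1 = 4)
u(y, S) = 11 + S² + 4*y (u(y, S) = (4*y + S*S) + 11 = (4*y + S²) + 11 = (S² + 4*y) + 11 = 11 + S² + 4*y)
U(-21)/(1/(279 + u(-24, 6))) = -15/(1/(279 + (11 + 6² + 4*(-24)))) = -15/(1/(279 + (11 + 36 - 96))) = -15/(1/(279 - 49)) = -15/(1/230) = -15/1/230 = -15*230 = -3450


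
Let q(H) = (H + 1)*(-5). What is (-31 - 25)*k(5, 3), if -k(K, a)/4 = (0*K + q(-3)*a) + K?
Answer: 7840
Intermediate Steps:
q(H) = -5 - 5*H (q(H) = (1 + H)*(-5) = -5 - 5*H)
k(K, a) = -40*a - 4*K (k(K, a) = -4*((0*K + (-5 - 5*(-3))*a) + K) = -4*((0 + (-5 + 15)*a) + K) = -4*((0 + 10*a) + K) = -4*(10*a + K) = -4*(K + 10*a) = -40*a - 4*K)
(-31 - 25)*k(5, 3) = (-31 - 25)*(-40*3 - 4*5) = -56*(-120 - 20) = -56*(-140) = 7840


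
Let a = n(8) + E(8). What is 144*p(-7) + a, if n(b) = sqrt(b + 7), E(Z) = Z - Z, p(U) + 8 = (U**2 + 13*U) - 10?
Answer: -8640 + sqrt(15) ≈ -8636.1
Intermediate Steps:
p(U) = -18 + U**2 + 13*U (p(U) = -8 + ((U**2 + 13*U) - 10) = -8 + (-10 + U**2 + 13*U) = -18 + U**2 + 13*U)
E(Z) = 0
n(b) = sqrt(7 + b)
a = sqrt(15) (a = sqrt(7 + 8) + 0 = sqrt(15) + 0 = sqrt(15) ≈ 3.8730)
144*p(-7) + a = 144*(-18 + (-7)**2 + 13*(-7)) + sqrt(15) = 144*(-18 + 49 - 91) + sqrt(15) = 144*(-60) + sqrt(15) = -8640 + sqrt(15)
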